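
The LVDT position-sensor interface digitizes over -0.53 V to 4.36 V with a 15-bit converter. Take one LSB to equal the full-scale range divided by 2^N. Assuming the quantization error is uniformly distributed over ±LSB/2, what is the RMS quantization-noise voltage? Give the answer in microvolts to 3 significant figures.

Full-scale range = 4.36 V − (-0.53 V) = 4.89 V.
LSB = 4.89 V / 2^15 = 149.23 µV.
V_rms = LSB/√12 = 149.23 µV / √12 = 43.1 µV.

43.1 µV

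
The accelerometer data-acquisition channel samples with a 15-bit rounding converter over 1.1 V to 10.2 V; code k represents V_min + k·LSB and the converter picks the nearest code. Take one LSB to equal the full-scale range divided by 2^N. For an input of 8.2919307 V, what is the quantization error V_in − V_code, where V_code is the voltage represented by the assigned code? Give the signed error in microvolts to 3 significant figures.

+75.8 µV

Full-scale range = 10.2 V − (1.1 V) = 9.1 V. LSB = 9.1 V / 2^15 ≈ 277.7 µV.
(8.2919307 − (1.1)) / LSB = 7.1919307 × 32768/9.1 = 25897.2731. Nearest integer: k = 25897.
Reconstructed level: 1.1 + 25897 × 9.1/32768 V = 8.2918548584 V.
Error = V_in − V_code = 8.2919307 − (8.2918548584) = +75.8 µV.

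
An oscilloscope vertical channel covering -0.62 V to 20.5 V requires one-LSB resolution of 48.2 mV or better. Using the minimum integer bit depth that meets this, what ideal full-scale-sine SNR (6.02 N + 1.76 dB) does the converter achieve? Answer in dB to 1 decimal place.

55.9 dB

The full-scale span is 20.5 − (-0.62) = 21.12 V.
Required number of levels: 21.12/48.2 mV = 438.17; smallest N with 2^N ≥ that is 9.
Ideal SNR at N = 9: 6.02·9 + 1.76 = 55.9 dB.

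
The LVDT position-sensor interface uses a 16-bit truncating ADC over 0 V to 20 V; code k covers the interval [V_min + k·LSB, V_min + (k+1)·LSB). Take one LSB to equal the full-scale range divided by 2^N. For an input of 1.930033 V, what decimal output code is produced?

Full-scale range = 20 V. LSB = 20 V / 2^16 ≈ 305.2 µV.
code = ⌊(V_in − V_min)/LSB⌋ = ⌊(V_in − V_min) × 2^16 / range⌋
     = ⌊(1.930033 − (0)) × 65536 / 20⌋ = ⌊1.930033 × 65536/20⌋
     = ⌊6324.332⌋ = 6324.

6324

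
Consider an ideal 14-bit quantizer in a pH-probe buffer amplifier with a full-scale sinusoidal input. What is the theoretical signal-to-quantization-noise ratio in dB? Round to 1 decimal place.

86.0 dB

For an ideal N-bit converter with full-scale sine input, SNR = 6.02 N + 1.76 dB. SNR = 6.02 × 14 + 1.76 = 84.28 + 1.76 = 86.04 dB.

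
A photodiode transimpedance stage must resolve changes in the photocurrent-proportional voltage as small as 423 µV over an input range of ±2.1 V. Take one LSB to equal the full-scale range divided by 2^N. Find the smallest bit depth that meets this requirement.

The full-scale span is 2.1 − (-2.1) = 4.2 V.
Required number of levels: 4.2/423 µV = 9929.1; smallest N with 2^N ≥ that is 14.

14 bits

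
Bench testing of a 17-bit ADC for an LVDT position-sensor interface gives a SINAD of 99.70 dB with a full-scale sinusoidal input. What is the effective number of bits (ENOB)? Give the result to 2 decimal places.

16.27 bits

ENOB = (SINAD − 1.76) / 6.02 = (99.70 − 1.76) / 6.02 = 97.94 / 6.02 = 16.2691.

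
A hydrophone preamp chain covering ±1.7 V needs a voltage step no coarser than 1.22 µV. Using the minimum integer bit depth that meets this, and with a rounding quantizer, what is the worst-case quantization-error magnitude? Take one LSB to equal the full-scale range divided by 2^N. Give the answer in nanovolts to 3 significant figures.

Span: 1.7 V − (-1.7 V) = 3.4 V.
Required number of levels: 3.4/1.22 µV = 2.7869e6; smallest N with 2^N ≥ that is 22.
One LSB is 3.4 V / 4194304 = 0.81062 µV.
|e|_max = LSB/2 = 405 nV.

405 nV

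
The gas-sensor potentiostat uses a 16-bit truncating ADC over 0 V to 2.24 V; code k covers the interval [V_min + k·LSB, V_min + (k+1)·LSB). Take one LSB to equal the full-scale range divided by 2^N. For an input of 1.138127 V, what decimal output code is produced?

Full-scale range = 2.24 V. LSB = 2.24 V / 2^16 ≈ 34.18 µV.
code = ⌊(V_in − V_min)/LSB⌋ = ⌊(V_in − V_min) × 2^16 / range⌋
     = ⌊(1.138127 − (0)) × 65536 / 2.24⌋ = ⌊1.138127 × 65536/2.24⌋
     = ⌊33298.344⌋ = 33298.

33298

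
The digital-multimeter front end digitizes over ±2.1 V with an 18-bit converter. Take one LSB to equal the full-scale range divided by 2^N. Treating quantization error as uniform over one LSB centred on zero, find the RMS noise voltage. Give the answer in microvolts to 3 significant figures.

Range = 2.1 − (-2.1) = 4.2 V.
Step size = 4.2/262144 V = 16.022 µV.
For a uniform distribution on [−LSB/2, +LSB/2], V_rms = LSB/√12 = 16.022 µV/3.4641 = 4.63 µV.

4.63 µV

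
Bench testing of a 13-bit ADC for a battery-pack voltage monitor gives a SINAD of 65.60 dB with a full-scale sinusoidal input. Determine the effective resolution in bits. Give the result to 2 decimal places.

ENOB = (65.60 − 1.76)/6.02 = 10.6047 bits.

10.60 bits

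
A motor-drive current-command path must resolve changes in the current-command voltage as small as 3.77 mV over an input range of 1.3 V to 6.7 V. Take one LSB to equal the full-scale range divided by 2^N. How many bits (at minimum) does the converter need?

11 bits

Span: 6.7 V − (1.3 V) = 5.4 V.
Need 2^N ≥ 5.4 V / 3.77 mV = 1432 → N_min = 11.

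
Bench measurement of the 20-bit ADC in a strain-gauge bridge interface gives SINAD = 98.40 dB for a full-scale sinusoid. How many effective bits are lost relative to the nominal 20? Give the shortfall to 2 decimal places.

ENOB = (SINAD − 1.76)/6.02 = (98.40 − 1.76)/6.02 = 16.0532 bits.
Shortfall = 20 − 16.0532 = 3.9468 bits.

3.95 bits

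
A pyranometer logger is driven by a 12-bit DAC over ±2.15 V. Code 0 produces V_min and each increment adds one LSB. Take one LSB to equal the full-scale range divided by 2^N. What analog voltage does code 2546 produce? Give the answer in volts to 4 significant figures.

0.5228 V

Full-scale range = 2.15 V − (-2.15 V) = 4.3 V. LSB = 4.3 V / 2^12.
V_out = -2.15 + 2546 × (4.3/4096) V
      = -2.15 V + 2.67280 V = 0.522803 V.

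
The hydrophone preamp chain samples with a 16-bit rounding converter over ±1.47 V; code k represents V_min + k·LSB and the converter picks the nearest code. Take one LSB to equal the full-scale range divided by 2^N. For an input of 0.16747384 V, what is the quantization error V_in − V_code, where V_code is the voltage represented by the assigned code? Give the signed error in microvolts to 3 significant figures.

Span: 1.47 V − (-1.47 V) = 2.94 V. LSB = 2.94 V / 2^16 ≈ 44.86 µV.
(0.16747384 − (-1.47)) / LSB = 1.63747384 × 65536/2.94 = 36501.1856. Nearest integer: k = 36501.
Reconstructed level: -1.47 + 36501 × 2.94/65536 V = 0.16746551514 V.
e = 0.16747384 − (0.16746551514) = +8.32 µV.

+8.32 µV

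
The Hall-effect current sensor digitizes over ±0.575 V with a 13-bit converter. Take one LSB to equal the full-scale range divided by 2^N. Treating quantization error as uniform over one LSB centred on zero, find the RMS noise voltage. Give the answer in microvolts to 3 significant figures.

Full-scale range = 0.575 V − (-0.575 V) = 1.15 V.
LSB = 1.15 V ÷ 2^13 = 1.15/8192 V = 140.38 µV.
RMS of a uniform error over width LSB is LSB/√12 = 40.5 µV.

40.5 µV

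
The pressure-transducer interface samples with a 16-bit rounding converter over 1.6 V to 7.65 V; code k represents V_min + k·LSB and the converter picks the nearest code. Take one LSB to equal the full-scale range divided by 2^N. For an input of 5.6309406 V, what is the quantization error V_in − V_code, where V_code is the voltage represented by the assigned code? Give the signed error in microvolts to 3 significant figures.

Span: 7.65 V − (1.6 V) = 6.05 V. LSB = 6.05 V / 2^16 ≈ 92.32 µV.
(V_in − V_min)/LSB = (5.6309406 − (1.6)) × 65536/6.05 = 43664.7476 → nearest code k = 43665.
Reconstructed level: 1.6 + 43665 × 6.05/65536 V = 5.6309638977 V.
V_in − V_code = 5.6309406 − (5.6309638977) = −23.3 µV.

−23.3 µV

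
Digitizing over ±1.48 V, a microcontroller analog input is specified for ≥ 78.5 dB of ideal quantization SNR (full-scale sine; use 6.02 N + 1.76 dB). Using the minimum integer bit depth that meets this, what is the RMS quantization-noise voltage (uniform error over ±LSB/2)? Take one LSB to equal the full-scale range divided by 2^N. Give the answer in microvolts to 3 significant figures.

104 µV

The full-scale span is 1.48 − (-1.48) = 2.96 V.
N ≥ (78.5 − 1.76)/6.02 = 12.748 → N_min = 13.
One LSB is 2.96 V / 8192 = 361.33 µV.
RMS noise = LSB/√12 = 104 µV.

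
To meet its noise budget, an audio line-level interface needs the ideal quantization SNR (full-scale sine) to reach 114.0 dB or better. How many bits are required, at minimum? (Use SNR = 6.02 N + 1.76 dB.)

Solving 6.02 N ≥ 114.0 − 1.76: N ≥ 18.645. Round up → N = 19.

19 bits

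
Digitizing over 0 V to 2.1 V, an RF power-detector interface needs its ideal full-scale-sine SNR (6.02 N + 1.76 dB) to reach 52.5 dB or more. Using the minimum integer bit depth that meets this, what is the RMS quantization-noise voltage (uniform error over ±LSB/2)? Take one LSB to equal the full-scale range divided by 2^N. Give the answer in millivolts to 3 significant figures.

Range is 2.1 V.
N ≥ (52.5 − 1.76)/6.02 = 8.429 → N_min = 9.
One LSB is 2.1 V / 512 = 4.1016 mV.
σ_q = LSB/√12 = 4.1016 mV/3.4641 = 1.18 mV.

1.18 mV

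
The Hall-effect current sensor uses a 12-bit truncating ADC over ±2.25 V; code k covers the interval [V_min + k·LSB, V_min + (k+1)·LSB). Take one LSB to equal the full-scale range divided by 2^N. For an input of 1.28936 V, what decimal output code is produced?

The full-scale span is 2.25 − (-2.25) = 4.5 V. LSB = 4.5 V / 2^12 ≈ 1.099 mV.
(V_in − V_min) × 2^12/range = (1.28936 − (-2.25)) × 4096/4.5 = 3221.604.
Floor → code = 3221.

3221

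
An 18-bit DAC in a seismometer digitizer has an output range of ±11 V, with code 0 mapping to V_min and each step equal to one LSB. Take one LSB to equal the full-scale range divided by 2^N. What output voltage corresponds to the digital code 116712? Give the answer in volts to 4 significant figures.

-1.205 V

Range = 11 − (-11) = 22 V. LSB = 22 V / 2^18.
V_out = V_min + code × LSB = -11 V + 116712 × 22 V / 262144
      = -11 V + 9.79486 V = -1.20514 V.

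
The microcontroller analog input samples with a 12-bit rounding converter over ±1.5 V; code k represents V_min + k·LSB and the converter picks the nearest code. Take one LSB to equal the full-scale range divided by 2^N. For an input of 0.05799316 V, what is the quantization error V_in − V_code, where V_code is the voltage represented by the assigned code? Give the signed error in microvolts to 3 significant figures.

Range = 1.5 − (-1.5) = 3 V. LSB = 3 V / 2^12 ≈ 0.7324 mV.
Position in LSBs: (0.05799316 − (-1.5)) × 4096/3 = 2127.1800; rounding gives k = 2127.
Reconstructed level: -1.5 + 2127 × 3/4096 V = 0.05786132813 V.
V_in − V_code = 0.05799316 − (0.05786132813) = +132 µV.

+132 µV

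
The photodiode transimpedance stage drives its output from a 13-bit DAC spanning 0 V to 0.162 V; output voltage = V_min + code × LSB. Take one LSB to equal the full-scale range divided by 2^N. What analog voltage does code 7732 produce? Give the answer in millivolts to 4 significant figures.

Range is 0.162 V. LSB = 0.162 V / 2^13.
V_out = V_min + code × LSB = 0 V + 7732 × 0.162 V / 8192
      = 0 V + 0.152903 V = 0.152903 V.

152.9 mV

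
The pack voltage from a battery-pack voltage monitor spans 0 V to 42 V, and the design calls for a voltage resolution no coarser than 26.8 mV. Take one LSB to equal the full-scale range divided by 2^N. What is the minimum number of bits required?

V_FS = 42 V.
Need 2^N ≥ 42 V / 26.8 mV = 1567 → N_min = 11.

11 bits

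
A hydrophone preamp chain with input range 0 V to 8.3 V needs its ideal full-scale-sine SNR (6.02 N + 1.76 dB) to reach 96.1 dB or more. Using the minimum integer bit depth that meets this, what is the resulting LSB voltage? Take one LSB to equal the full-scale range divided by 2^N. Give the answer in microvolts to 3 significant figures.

127 µV

Range is 8.3 V.
Required N = ⌈(96.1 − 1.76)/6.02⌉ = ⌈15.671⌉ = 16.
LSB = 8.3 V ÷ 2^16 = 8.3/65536 V = 127 µV.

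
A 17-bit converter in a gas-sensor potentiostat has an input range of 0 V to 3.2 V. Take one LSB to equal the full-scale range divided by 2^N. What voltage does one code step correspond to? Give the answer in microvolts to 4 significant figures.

24.41 µV

Full-scale range = 3.2 V.
There are 2^17 = 131072 steps.
One LSB is 3.2 V / 131072 = 24.41 µV.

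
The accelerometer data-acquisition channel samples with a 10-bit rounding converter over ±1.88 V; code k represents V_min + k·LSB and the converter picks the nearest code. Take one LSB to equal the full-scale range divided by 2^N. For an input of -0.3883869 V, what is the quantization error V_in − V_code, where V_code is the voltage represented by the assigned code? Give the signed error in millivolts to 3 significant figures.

The full-scale span is 1.88 − (-1.88) = 3.76 V. LSB = 3.76 V / 2^10 ≈ 3.672 mV.
(V_in − V_min)/LSB = (-0.3883869 − (-1.88)) × 1024/3.76 = 406.2265 → nearest code k = 406.
V_code = -1.88 + (406/1024) × 3.76 = -0.3892187500 V.
Error = V_in − V_code = -0.3883869 − (-0.3892187500) = +0.832 mV.

+0.832 mV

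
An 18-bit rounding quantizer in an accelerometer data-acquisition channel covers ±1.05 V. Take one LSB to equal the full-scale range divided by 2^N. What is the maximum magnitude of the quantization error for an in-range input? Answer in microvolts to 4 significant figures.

The full-scale span is 1.05 − (-1.05) = 2.1 V.
One LSB is 2.1 V / 262144 = 8.01086 µV.
A rounding quantizer has |error| ≤ LSB/2 = 4.005 µV.

4.005 µV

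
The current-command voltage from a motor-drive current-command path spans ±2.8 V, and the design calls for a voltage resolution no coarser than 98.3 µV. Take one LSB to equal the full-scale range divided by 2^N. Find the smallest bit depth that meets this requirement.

16 bits

The full-scale span is 2.8 − (-2.8) = 5.6 V.
Need 2^N ≥ 5.6 V / 98.3 µV = 56970 → N_min = 16.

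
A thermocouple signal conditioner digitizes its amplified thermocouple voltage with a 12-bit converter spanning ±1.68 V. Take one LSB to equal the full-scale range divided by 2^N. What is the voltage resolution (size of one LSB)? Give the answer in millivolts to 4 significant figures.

The full-scale span is 1.68 − (-1.68) = 3.36 V.
Number of codes = 2^12 = 4096.
One LSB is 3.36 V / 4096 = 0.8203 mV.

0.8203 mV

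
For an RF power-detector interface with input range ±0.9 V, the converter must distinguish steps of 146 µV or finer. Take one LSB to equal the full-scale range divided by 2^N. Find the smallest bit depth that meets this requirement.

Full-scale range = 0.9 V − (-0.9 V) = 1.8 V.
1.8 V / 146 µV = 12330. Since 2^13 = 8192 and 2^14 = 16384, N = 14.

14 bits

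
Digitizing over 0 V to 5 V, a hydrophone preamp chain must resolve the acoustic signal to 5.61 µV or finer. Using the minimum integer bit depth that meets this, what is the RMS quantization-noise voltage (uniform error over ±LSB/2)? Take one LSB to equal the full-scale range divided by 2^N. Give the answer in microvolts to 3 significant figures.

V_FS = 5 V.
Need 2^N ≥ 5 V / 5.61 µV = 891300 → N_min = 20.
LSB = 5 V ÷ 2^20 = 5/1048576 V = 4.7684 µV.
RMS noise = LSB/√12 = 1.38 µV.

1.38 µV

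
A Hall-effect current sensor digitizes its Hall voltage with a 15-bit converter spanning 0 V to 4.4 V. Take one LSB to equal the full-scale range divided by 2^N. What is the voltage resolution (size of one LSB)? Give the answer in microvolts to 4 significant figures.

Span = 4.4 V.
There are 2^15 = 32768 steps.
Step size = 4.4/32768 V = 134.3 µV.

134.3 µV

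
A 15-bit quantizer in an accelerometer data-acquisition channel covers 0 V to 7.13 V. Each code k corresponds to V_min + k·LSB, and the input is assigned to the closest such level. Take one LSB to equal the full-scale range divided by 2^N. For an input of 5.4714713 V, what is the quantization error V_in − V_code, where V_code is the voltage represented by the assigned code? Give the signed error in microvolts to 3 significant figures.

−55.2 µV

Span = 7.13 V. LSB = 7.13 V / 2^15 ≈ 217.6 µV.
Position in LSBs: (5.4714713 − (0)) × 32768/7.13 = 25145.7464; rounding gives k = 25146.
V_code = V_min + k × range/2^15 = 0 + 25146 × 7.13/32768 = 5.4715264893 V.
Error = V_in − V_code = 5.4714713 − (5.4715264893) = −55.2 µV.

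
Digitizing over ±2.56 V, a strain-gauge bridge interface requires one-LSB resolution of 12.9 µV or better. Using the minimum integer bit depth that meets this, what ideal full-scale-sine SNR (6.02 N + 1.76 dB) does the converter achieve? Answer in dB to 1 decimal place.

116.1 dB

Span: 2.56 V − (-2.56 V) = 5.12 V.
Need 2^N ≥ 5.12 V / 12.9 µV = 396900 → N_min = 19.
Ideal SNR at N = 19: 6.02·19 + 1.76 = 116.1 dB.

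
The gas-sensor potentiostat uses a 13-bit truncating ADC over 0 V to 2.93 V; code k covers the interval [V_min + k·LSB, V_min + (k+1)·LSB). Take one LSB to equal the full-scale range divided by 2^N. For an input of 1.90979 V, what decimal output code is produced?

5339

Span = 2.93 V. LSB = 2.93 V / 2^13 ≈ 357.7 µV.
(V_in − V_min) × 2^13/range = (1.90979 − (0)) × 8192/2.93 = 5339.590.
Floor → code = 5339.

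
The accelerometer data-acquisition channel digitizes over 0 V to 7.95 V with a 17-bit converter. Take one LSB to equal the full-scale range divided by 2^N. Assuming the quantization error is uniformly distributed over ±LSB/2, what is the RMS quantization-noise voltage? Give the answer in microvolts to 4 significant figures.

Range is 7.95 V.
LSB = 7.95 V ÷ 2^17 = 7.95/131072 V = 60.6537 µV.
RMS of a uniform error over width LSB is LSB/√12 = 17.51 µV.

17.51 µV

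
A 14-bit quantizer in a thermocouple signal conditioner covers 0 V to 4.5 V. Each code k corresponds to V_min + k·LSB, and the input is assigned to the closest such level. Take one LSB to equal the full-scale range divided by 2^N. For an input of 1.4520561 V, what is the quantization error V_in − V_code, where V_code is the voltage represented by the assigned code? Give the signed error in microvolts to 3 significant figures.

Full-scale range = 4.5 V. LSB = 4.5 V / 2^14 ≈ 274.7 µV.
(1.4520561 − (0)) / LSB = 1.4520561 × 16384/4.5 = 5286.7749. Nearest integer: k = 5287.
V_code = V_min + k × range/2^14 = 0 + 5287 × 4.5/16384 = 1.4521179199 V.
V_in − V_code = 1.4520561 − (1.4521179199) = −61.8 µV.

−61.8 µV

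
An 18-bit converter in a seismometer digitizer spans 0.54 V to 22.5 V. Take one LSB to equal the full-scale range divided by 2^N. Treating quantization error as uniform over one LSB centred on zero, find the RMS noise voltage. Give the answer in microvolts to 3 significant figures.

Span: 22.5 V − (0.54 V) = 21.96 V.
LSB = 21.96 V ÷ 2^18 = 21.96/262144 V = 83.771 µV.
RMS of a uniform error over width LSB is LSB/√12 = 24.2 µV.

24.2 µV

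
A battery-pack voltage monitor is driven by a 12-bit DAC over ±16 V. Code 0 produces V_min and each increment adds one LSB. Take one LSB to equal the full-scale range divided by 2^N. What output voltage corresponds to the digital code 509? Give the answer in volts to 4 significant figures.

-12.02 V

Full-scale range = 16 V − (-16 V) = 32 V. LSB = 32 V / 2^12.
V_out = V_min + code × LSB = -16 V + 509 × 32 V / 4096
      = -16 V + 3.97656 V = -12.0234 V.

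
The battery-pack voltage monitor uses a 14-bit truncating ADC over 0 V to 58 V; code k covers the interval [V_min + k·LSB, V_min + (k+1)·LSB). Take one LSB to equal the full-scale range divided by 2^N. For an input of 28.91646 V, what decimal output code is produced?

Range is 58 V. LSB = 58 V / 2^14 ≈ 3.540 mV.
V_in − V_min = 28.91646 − (0) = 28.91646 V.
Divide by LSB: 28.91646 × 16384/58 = 8168.4014.
Truncating gives code 8168.

8168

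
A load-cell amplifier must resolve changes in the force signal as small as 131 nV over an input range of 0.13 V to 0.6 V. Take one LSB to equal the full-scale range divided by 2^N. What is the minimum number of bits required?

22 bits

Full-scale range = 0.6 V − (0.13 V) = 0.47 V.
Required number of levels: 0.47/131 nV = 3.5878e6; smallest N with 2^N ≥ that is 22.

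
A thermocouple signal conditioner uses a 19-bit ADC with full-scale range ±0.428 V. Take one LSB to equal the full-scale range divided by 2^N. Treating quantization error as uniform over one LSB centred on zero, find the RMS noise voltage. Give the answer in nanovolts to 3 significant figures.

471 nV

Span: 0.428 V − (-0.428 V) = 0.856 V.
Step size = 0.856/524288 V = 1.6327 µV.
σ_q = LSB/√12 = 1.6327 µV/3.4641 = 471 nV.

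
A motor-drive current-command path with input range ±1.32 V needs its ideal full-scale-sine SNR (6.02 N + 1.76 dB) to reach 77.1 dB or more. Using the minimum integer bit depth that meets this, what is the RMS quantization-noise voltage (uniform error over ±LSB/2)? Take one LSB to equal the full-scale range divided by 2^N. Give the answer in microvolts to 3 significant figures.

Full-scale range = 1.32 V − (-1.32 V) = 2.64 V.
Solving 6.02 N ≥ 77.1 − 1.76: N ≥ 12.515. Round up → N = 13.
LSB = 2.64 V ÷ 2^13 = 2.64/8192 V = 322.27 µV.
RMS noise = LSB/√12 = 93.0 µV.

93.0 µV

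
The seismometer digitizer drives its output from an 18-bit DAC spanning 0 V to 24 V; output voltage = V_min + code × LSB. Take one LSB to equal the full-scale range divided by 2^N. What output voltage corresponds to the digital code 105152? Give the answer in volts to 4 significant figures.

9.627 V

V_FS = 24 V. LSB = 24 V / 2^18.
Output = V_min + (105152/262144) × range = 0 + 0.401123 × 24 V
      = 0 + 9.62695 = 9.62695 V.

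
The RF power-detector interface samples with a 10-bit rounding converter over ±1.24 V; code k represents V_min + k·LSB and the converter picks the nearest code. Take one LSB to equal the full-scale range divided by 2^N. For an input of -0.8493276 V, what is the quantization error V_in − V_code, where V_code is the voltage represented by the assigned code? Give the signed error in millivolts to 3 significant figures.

+0.751 mV

The full-scale span is 1.24 − (-1.24) = 2.48 V. LSB = 2.48 V / 2^10 ≈ 2.422 mV.
Position in LSBs: (-0.8493276 − (-1.24)) × 1024/2.48 = 161.3099; rounding gives k = 161.
V_code = -1.24 + (161/1024) × 2.48 = -0.8500781250 V.
V_in − V_code = -0.8493276 − (-0.8500781250) = +0.751 mV.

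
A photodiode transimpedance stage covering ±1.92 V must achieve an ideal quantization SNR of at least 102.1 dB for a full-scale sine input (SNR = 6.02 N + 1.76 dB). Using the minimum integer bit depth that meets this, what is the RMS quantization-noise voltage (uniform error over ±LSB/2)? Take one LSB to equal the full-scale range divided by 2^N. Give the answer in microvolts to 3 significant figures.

Span: 1.92 V − (-1.92 V) = 3.84 V.
Solving 6.02 N ≥ 102.1 − 1.76: N ≥ 16.668. Round up → N = 17.
LSB = 3.84 V / 2^17 = 29.297 µV.
σ_q = LSB/√12 = 29.297 µV/3.4641 = 8.46 µV.

8.46 µV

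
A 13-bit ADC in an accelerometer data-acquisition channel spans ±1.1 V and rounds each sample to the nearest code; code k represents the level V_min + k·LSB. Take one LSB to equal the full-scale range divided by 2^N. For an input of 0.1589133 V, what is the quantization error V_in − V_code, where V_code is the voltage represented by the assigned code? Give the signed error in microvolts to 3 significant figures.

Range = 1.1 − (-1.1) = 2.2 V. LSB = 2.2 V / 2^13 ≈ 268.6 µV.
Position in LSBs: (0.1589133 − (-1.1)) × 8192/2.2 = 4687.7353; rounding gives k = 4688.
V_code = -1.1 + (4688/8192) × 2.2 = 0.1589843750 V.
V_in − V_code = 0.1589133 − (0.1589843750) = −71.1 µV.

−71.1 µV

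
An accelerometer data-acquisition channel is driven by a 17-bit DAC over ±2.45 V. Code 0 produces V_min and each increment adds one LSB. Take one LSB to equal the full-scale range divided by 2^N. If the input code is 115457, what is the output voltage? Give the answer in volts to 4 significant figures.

The full-scale span is 2.45 − (-2.45) = 4.9 V. LSB = 4.9 V / 2^17.
V_out = -2.45 + 115457 × (4.9/131072) V
      = -2.45 + 4.31625 = 1.86625 V.

1.866 V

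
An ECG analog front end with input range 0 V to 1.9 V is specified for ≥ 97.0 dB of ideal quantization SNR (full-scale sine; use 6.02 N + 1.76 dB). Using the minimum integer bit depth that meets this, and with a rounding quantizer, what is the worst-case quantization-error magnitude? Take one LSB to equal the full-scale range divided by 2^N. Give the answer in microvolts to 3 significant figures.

14.5 µV

Full-scale range = 1.9 V.
6.02 N + 1.76 ≥ 97.0 gives N ≥ 15.821, so the minimum integer is 16.
LSB = 1.9 V / 2^16 = 28.992 µV.
|e|_max = LSB/2 = 14.5 µV.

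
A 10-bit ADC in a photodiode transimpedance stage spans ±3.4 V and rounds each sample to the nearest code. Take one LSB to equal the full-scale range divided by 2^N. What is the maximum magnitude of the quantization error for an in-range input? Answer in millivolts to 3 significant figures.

The full-scale span is 3.4 − (-3.4) = 6.8 V.
LSB = 6.8 V ÷ 2^10 = 6.8/1024 V = 6.6406 mV.
Worst-case error for round-to-nearest is half an LSB: 3.32 mV.

3.32 mV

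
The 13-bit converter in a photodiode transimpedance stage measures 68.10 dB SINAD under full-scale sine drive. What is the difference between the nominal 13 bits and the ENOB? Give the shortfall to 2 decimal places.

N_eff = (68.10 − 1.76)/6.02 = 11.0199 bits.
13 − 11.0199 = 1.98 bits below nominal.

1.98 bits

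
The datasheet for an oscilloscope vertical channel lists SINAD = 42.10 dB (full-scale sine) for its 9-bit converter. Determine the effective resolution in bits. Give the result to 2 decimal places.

(42.10 − 1.76) / 6.02 = 40.34/6.02 = 6.7010 effective bits.

6.70 bits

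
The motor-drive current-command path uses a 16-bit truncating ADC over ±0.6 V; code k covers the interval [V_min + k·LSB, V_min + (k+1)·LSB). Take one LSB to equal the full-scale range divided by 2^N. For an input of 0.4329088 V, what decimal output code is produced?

56410

Range = 0.6 − (-0.6) = 1.2 V. LSB = 1.2 V / 2^16 ≈ 18.31 µV.
code = ⌊(V_in − V_min)/LSB⌋ = ⌊(V_in − V_min) × 2^16 / range⌋
     = ⌊(0.4329088 − (-0.6)) × 65536 / 1.2⌋ = ⌊1.0329088 × 65536/1.2⌋
     = ⌊56410.593⌋ = 56410.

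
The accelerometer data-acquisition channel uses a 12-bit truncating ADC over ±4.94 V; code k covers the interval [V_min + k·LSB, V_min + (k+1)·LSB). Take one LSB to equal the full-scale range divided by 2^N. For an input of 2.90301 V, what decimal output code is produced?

The full-scale span is 4.94 − (-4.94) = 9.88 V. LSB = 9.88 V / 2^12 ≈ 2.412 mV.
(V_in − V_min) × 2^12/range = (2.90301 − (-4.94)) × 4096/9.88 = 3251.515.
Floor → code = 3251.

3251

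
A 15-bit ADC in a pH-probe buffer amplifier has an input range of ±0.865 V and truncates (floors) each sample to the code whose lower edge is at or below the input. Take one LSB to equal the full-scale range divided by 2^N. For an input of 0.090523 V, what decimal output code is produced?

18098

Range = 0.865 − (-0.865) = 1.73 V. LSB = 1.73 V / 2^15 ≈ 52.80 µV.
code = ⌊(V_in − V_min)/LSB⌋ = ⌊(V_in − V_min) × 2^15 / range⌋
     = ⌊(0.090523 − (-0.865)) × 32768 / 1.73⌋ = ⌊0.955523 × 32768/1.73⌋
     = ⌊18098.600⌋ = 18098.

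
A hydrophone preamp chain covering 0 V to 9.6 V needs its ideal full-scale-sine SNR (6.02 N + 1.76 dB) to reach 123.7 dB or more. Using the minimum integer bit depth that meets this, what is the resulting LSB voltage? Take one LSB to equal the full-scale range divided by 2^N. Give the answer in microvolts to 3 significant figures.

4.58 µV

Span = 9.6 V.
6.02 N + 1.76 ≥ 123.7 gives N ≥ 20.256, so the minimum integer is 21.
LSB = 9.6 V ÷ 2^21 = 9.6/2097152 V = 4.58 µV.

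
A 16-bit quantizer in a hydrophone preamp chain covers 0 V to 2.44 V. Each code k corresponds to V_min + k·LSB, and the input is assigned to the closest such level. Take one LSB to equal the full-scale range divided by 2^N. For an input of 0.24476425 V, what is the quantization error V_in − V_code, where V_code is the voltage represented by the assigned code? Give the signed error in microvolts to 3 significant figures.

+4.73 µV

V_FS = 2.44 V. LSB = 2.44 V / 2^16 ≈ 37.23 µV.
(V_in − V_min)/LSB = (0.24476425 − (0)) × 65536/2.44 = 6574.1270 → nearest code k = 6574.
V_code = 0 + (6574/65536) × 2.44 = 0.24475952148 V.
e = 0.24476425 − (0.24475952148) = +4.73 µV.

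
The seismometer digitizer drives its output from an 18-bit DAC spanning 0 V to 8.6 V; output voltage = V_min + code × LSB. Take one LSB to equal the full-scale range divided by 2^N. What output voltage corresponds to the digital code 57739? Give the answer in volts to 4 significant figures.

Range is 8.6 V. LSB = 8.6 V / 2^18.
V_out = 0 + 57739 × (8.6/262144) V
      = 0 V + 1.89421 V = 1.89421 V.

1.894 V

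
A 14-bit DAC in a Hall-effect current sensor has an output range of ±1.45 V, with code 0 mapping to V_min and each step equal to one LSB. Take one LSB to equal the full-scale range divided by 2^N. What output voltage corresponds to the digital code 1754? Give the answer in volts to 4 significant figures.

Full-scale range = 1.45 V − (-1.45 V) = 2.9 V. LSB = 2.9 V / 2^14.
Output = V_min + (1754/16384) × range = -1.45 + 0.107056 × 2.9 V
      = -1.45 + 0.310461 = -1.13954 V.

-1.140 V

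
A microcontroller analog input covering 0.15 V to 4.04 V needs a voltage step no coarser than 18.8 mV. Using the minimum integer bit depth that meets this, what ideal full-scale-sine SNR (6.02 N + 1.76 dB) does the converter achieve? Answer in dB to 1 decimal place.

49.9 dB

Full-scale range = 4.04 V − (0.15 V) = 3.89 V.
Required number of levels: 3.89/18.8 mV = 206.91; smallest N with 2^N ≥ that is 8.
6.02(8) + 1.76 = 49.92 dB.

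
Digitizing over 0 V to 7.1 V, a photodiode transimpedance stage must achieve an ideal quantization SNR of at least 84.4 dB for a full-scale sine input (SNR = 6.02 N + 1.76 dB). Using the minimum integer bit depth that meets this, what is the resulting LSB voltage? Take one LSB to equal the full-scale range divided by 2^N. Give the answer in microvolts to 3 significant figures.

V_FS = 7.1 V.
6.02 N + 1.76 ≥ 84.4 gives N ≥ 13.728, so the minimum integer is 14.
LSB = 7.1 V ÷ 2^14 = 7.1/16384 V = 433 µV.

433 µV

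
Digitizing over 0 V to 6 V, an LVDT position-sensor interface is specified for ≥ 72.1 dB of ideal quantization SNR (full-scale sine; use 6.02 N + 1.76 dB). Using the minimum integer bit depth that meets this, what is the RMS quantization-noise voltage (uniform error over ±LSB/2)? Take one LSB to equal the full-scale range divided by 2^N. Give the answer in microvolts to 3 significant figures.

Range is 6 V.
Solving 6.02 N ≥ 72.1 − 1.76: N ≥ 11.684. Round up → N = 12.
Step size = 6/4096 V = 1.4648 mV.
RMS noise = LSB/√12 = 423 µV.

423 µV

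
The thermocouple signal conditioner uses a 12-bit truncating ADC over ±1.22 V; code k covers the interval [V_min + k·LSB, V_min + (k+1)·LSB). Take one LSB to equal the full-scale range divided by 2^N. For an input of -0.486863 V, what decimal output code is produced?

Span: 1.22 V − (-1.22 V) = 2.44 V. LSB = 2.44 V / 2^12 ≈ 0.5957 mV.
code = ⌊(V_in − V_min)/LSB⌋ = ⌊(V_in − V_min) × 2^12 / range⌋
     = ⌊(-0.486863 − (-1.22)) × 4096 / 2.44⌋ = ⌊0.733137 × 4096/2.44⌋
     = ⌊1230.709⌋ = 1230.

1230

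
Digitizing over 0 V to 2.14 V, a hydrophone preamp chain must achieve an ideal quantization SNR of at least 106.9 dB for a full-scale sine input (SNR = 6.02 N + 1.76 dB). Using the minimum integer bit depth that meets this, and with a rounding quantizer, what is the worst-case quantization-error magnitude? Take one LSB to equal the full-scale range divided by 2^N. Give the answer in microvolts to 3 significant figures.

4.08 µV

V_FS = 2.14 V.
6.02 N + 1.76 ≥ 106.9 gives N ≥ 17.465, so the minimum integer is 18.
Step size = 2.14/262144 V = 8.1635 µV.
Half an LSB is 4.08 µV.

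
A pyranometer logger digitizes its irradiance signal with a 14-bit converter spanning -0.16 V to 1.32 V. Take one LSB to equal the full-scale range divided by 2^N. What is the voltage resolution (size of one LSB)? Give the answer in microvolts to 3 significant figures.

90.3 µV

The full-scale span is 1.32 − (-0.16) = 1.48 V.
There are 2^14 = 16384 steps.
One LSB is 1.48 V / 16384 = 90.3 µV.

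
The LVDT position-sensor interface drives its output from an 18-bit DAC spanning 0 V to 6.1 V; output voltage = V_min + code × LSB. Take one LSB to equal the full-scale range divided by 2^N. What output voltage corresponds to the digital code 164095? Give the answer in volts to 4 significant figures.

Span = 6.1 V. LSB = 6.1 V / 2^18.
Output = V_min + (164095/262144) × range = 0 + 0.625973 × 6.1 V
      = 0 + 3.81843 = 3.81843 V.

3.818 V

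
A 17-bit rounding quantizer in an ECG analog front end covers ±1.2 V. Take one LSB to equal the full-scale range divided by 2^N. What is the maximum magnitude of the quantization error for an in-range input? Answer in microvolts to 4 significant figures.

9.155 µV

The full-scale span is 1.2 − (-1.2) = 2.4 V.
One LSB is 2.4 V / 131072 = 18.3105 µV.
|e|_max = LSB/2 = 9.155 µV.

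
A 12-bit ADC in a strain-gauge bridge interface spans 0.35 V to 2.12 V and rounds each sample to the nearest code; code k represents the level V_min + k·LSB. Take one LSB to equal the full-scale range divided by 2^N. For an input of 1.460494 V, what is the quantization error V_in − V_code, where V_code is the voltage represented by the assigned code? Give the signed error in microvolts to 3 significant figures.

Range = 2.12 − (0.35) = 1.77 V. LSB = 1.77 V / 2^12 ≈ 432.1 µV.
(1.460494 − (0.35)) / LSB = 1.110494 × 4096/1.77 = 2569.8211. Nearest integer: k = 2570.
Reconstructed level: 0.35 + 2570 × 1.77/4096 V = 1.460571289 V.
V_in − V_code = 1.460494 − (1.460571289) = −77.3 µV.

−77.3 µV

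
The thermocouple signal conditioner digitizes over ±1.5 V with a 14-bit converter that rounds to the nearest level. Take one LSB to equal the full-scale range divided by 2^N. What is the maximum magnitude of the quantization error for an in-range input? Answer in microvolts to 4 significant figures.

91.55 µV

Span: 1.5 V − (-1.5 V) = 3 V.
Step size = 3/16384 V = 183.105 µV.
A rounding quantizer has |error| ≤ LSB/2 = 91.55 µV.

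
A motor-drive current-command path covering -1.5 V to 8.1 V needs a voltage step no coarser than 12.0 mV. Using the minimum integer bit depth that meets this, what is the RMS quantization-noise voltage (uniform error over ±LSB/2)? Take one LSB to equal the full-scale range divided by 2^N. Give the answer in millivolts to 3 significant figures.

2.71 mV

Full-scale range = 8.1 V − (-1.5 V) = 9.6 V.
Need 2^N ≥ 9.6 V / 12.0 mV = 800.0 → N_min = 10.
One LSB is 9.6 V / 1024 = 9.3750 mV.
σ_q = LSB/√12 = 9.3750 mV/3.4641 = 2.71 mV.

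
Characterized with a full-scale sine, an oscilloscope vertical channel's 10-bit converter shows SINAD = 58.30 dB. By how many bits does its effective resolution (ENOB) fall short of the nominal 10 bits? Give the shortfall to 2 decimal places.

0.61 bits

Effective bits = (58.30 − 1.76)/6.02 = 9.3920.
Lost resolution: 10 − 9.3920 = 0.6080 bits.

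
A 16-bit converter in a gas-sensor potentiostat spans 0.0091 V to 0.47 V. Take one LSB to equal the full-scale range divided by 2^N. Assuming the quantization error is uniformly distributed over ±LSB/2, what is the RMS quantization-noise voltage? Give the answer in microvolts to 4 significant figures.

Span: 0.47 V − (0.0091 V) = 0.4609 V.
One LSB is 0.4609 V / 65536 = 7.03278 µV.
σ_q = LSB/√12 = 7.03278 µV/3.4641 = 2.030 µV.

2.030 µV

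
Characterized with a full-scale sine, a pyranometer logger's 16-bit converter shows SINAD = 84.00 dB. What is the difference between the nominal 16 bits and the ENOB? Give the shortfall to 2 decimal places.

2.34 bits

ENOB = (SINAD − 1.76)/6.02 = (84.00 − 1.76)/6.02 = 13.6611 bits.
Lost resolution: 16 − 13.6611 = 2.3389 bits.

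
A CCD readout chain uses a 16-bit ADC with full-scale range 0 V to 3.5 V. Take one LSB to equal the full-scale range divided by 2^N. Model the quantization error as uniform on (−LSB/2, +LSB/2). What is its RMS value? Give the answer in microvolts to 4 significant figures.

15.42 µV

Range is 3.5 V.
Step size = 3.5/65536 V = 53.4058 µV.
σ_q = LSB/√12 = 53.4058 µV/3.4641 = 15.42 µV.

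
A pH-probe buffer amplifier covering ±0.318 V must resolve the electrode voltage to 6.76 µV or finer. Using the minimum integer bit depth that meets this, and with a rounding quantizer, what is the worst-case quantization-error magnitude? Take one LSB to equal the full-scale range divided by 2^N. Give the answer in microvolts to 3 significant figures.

2.43 µV

Span: 0.318 V − (-0.318 V) = 0.636 V.
Required number of levels: 0.636/6.76 µV = 94083; smallest N with 2^N ≥ that is 17.
One LSB is 0.636 V / 131072 = 4.8523 µV.
Max error for round-to-nearest is LSB/2 = 2.43 µV.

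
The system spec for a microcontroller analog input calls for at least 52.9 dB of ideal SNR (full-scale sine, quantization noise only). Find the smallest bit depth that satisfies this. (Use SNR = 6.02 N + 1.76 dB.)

Required N = ⌈(52.9 − 1.76)/6.02⌉ = ⌈8.495⌉ = 9.

9 bits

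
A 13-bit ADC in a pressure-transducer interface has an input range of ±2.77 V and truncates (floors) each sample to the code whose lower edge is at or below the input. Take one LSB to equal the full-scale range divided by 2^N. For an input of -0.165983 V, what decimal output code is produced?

Range = 2.77 − (-2.77) = 5.54 V. LSB = 5.54 V / 2^13 ≈ 0.6763 mV.
(V_in − V_min) × 2^13/range = (-0.165983 − (-2.77)) × 8192/5.54 = 3850.561.
Floor → code = 3850.

3850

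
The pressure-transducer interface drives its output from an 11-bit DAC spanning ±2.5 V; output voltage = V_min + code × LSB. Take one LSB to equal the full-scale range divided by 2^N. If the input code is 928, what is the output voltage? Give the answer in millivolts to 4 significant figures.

-234.4 mV

Range = 2.5 − (-2.5) = 5 V. LSB = 5 V / 2^11.
V_out = V_min + code × LSB = -2.5 V + 928 × 5 V / 2048
      = -2.5 V + 2.26563 V = -0.234375 V.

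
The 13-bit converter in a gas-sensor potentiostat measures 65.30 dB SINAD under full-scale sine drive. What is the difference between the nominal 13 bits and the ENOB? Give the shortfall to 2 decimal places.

ENOB = (SINAD − 1.76)/6.02 = (65.30 − 1.76)/6.02 = 10.5548 bits.
13 − 10.5548 = 2.45 bits below nominal.

2.45 bits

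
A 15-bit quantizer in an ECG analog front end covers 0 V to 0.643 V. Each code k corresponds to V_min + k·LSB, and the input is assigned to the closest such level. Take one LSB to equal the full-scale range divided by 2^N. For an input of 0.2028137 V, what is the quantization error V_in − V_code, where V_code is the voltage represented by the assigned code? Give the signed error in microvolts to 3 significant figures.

Span = 0.643 V. LSB = 0.643 V / 2^15 ≈ 19.62 µV.
(V_in − V_min)/LSB = (0.2028137 − (0)) × 32768/0.643 = 10335.6133 → nearest code k = 10336.
V_code = V_min + k × range/2^15 = 0 + 10336 × 0.643/32768 = 0.20282128906 V.
V_in − V_code = 0.2028137 − (0.20282128906) = −7.59 µV.

−7.59 µV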